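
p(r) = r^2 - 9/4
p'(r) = 2*r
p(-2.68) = 4.93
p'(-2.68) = -5.36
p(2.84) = 5.82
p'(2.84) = 5.68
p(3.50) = 10.00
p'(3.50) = 7.00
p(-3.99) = 13.67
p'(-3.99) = -7.98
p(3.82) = 12.34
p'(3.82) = 7.64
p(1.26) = -0.66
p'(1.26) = 2.52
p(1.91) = 1.40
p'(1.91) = 3.82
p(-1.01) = -1.23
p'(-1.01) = -2.02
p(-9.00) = 78.75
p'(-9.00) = -18.00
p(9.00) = 78.75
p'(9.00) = 18.00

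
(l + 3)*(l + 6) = l^2 + 9*l + 18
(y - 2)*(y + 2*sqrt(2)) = y^2 - 2*y + 2*sqrt(2)*y - 4*sqrt(2)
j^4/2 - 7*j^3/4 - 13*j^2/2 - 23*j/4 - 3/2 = (j/2 + 1/2)*(j - 6)*(j + 1/2)*(j + 1)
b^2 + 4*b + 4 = (b + 2)^2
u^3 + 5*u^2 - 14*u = u*(u - 2)*(u + 7)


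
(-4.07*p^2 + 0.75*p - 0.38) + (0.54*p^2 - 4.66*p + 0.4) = -3.53*p^2 - 3.91*p + 0.02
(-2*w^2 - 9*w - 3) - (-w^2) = -w^2 - 9*w - 3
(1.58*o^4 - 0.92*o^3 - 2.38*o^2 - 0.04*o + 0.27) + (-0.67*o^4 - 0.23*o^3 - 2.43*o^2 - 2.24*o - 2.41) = 0.91*o^4 - 1.15*o^3 - 4.81*o^2 - 2.28*o - 2.14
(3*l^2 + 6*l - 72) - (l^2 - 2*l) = 2*l^2 + 8*l - 72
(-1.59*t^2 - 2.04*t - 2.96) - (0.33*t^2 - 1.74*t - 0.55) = -1.92*t^2 - 0.3*t - 2.41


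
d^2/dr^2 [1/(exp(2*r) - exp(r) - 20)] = ((1 - 4*exp(r))*(-exp(2*r) + exp(r) + 20) - 2*(2*exp(r) - 1)^2*exp(r))*exp(r)/(-exp(2*r) + exp(r) + 20)^3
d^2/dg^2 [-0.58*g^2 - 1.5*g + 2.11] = -1.16000000000000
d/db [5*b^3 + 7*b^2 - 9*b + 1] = 15*b^2 + 14*b - 9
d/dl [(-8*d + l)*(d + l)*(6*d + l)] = -50*d^2 - 2*d*l + 3*l^2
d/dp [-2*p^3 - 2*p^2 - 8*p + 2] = -6*p^2 - 4*p - 8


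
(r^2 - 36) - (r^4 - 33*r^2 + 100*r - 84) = -r^4 + 34*r^2 - 100*r + 48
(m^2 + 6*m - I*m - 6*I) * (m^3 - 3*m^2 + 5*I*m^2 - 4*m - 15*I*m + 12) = m^5 + 3*m^4 + 4*I*m^4 - 17*m^3 + 12*I*m^3 + 3*m^2 - 68*I*m^2 - 18*m + 12*I*m - 72*I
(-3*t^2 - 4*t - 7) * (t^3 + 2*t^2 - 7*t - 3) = -3*t^5 - 10*t^4 + 6*t^3 + 23*t^2 + 61*t + 21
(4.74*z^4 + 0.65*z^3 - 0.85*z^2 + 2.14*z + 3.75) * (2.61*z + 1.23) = 12.3714*z^5 + 7.5267*z^4 - 1.419*z^3 + 4.5399*z^2 + 12.4197*z + 4.6125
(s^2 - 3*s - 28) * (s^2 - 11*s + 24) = s^4 - 14*s^3 + 29*s^2 + 236*s - 672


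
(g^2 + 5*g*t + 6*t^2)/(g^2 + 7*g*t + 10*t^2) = (g + 3*t)/(g + 5*t)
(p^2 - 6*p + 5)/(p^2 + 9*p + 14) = (p^2 - 6*p + 5)/(p^2 + 9*p + 14)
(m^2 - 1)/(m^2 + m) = (m - 1)/m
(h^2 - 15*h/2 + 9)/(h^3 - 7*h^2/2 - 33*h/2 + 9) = (2*h - 3)/(2*h^2 + 5*h - 3)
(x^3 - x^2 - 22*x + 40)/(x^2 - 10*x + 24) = (x^2 + 3*x - 10)/(x - 6)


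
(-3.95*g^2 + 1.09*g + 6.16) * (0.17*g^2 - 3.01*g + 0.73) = -0.6715*g^4 + 12.0748*g^3 - 5.1172*g^2 - 17.7459*g + 4.4968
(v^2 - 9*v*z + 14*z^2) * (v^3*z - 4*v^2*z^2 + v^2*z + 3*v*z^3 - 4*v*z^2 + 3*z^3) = v^5*z - 13*v^4*z^2 + v^4*z + 53*v^3*z^3 - 13*v^3*z^2 - 83*v^2*z^4 + 53*v^2*z^3 + 42*v*z^5 - 83*v*z^4 + 42*z^5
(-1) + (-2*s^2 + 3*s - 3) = -2*s^2 + 3*s - 4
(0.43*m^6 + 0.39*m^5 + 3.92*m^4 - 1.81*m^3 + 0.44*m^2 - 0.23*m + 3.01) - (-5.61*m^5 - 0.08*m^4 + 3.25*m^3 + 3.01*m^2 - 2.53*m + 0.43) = 0.43*m^6 + 6.0*m^5 + 4.0*m^4 - 5.06*m^3 - 2.57*m^2 + 2.3*m + 2.58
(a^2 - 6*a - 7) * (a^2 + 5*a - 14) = a^4 - a^3 - 51*a^2 + 49*a + 98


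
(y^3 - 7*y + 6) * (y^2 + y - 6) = y^5 + y^4 - 13*y^3 - y^2 + 48*y - 36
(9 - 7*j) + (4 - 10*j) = 13 - 17*j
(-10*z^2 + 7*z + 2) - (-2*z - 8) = -10*z^2 + 9*z + 10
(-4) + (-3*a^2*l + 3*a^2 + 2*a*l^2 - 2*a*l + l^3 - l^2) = -3*a^2*l + 3*a^2 + 2*a*l^2 - 2*a*l + l^3 - l^2 - 4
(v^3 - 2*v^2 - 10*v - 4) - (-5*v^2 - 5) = v^3 + 3*v^2 - 10*v + 1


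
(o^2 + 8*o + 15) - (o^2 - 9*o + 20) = 17*o - 5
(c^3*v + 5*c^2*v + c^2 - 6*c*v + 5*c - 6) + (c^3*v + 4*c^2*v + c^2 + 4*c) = 2*c^3*v + 9*c^2*v + 2*c^2 - 6*c*v + 9*c - 6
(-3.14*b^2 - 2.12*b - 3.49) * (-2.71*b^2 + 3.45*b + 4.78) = 8.5094*b^4 - 5.0878*b^3 - 12.8653*b^2 - 22.1741*b - 16.6822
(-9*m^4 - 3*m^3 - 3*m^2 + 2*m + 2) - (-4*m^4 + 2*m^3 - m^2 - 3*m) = -5*m^4 - 5*m^3 - 2*m^2 + 5*m + 2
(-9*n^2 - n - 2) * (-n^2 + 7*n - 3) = 9*n^4 - 62*n^3 + 22*n^2 - 11*n + 6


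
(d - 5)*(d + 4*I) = d^2 - 5*d + 4*I*d - 20*I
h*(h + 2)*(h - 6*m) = h^3 - 6*h^2*m + 2*h^2 - 12*h*m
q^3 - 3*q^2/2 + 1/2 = (q - 1)^2*(q + 1/2)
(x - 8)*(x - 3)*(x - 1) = x^3 - 12*x^2 + 35*x - 24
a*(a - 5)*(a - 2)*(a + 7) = a^4 - 39*a^2 + 70*a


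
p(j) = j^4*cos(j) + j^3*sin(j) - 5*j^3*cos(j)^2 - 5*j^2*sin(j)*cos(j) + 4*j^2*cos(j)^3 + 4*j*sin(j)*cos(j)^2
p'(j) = -j^4*sin(j) + 10*j^3*sin(j)*cos(j) + 5*j^3*cos(j) + 5*j^2*sin(j)^2 - 12*j^2*sin(j)*cos(j)^2 + 3*j^2*sin(j) - 20*j^2*cos(j)^2 - 8*j*sin(j)^2*cos(j) - 10*j*sin(j)*cos(j) + 12*j*cos(j)^3 + 4*sin(j)*cos(j)^2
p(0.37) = 0.49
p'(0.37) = 0.99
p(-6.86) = 3395.35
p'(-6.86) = 810.89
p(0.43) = 0.53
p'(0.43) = 0.30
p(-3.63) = -3.58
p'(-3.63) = 108.38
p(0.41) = 0.52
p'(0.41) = 0.55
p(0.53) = 0.50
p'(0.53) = -1.07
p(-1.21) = 6.76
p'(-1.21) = 3.32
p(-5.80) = 1692.21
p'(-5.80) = -2797.95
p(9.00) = -8784.10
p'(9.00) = -10306.18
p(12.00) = 11072.29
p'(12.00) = 9294.02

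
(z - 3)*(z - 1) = z^2 - 4*z + 3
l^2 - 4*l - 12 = (l - 6)*(l + 2)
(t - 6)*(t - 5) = t^2 - 11*t + 30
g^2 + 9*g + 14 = (g + 2)*(g + 7)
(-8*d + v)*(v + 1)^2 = -8*d*v^2 - 16*d*v - 8*d + v^3 + 2*v^2 + v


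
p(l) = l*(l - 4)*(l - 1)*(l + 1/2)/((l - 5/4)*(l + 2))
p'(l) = -l*(l - 4)*(l - 1)*(l + 1/2)/((l - 5/4)*(l + 2)^2) + l*(l - 4)*(l - 1)/((l - 5/4)*(l + 2)) + l*(l - 4)*(l + 1/2)/((l - 5/4)*(l + 2)) - l*(l - 4)*(l - 1)*(l + 1/2)/((l - 5/4)^2*(l + 2)) + l*(l - 1)*(l + 1/2)/((l - 5/4)*(l + 2)) + (l - 4)*(l - 1)*(l + 1/2)/((l - 5/4)*(l + 2)) = 2*(16*l^5 - 18*l^4 - 134*l^3 + 263*l^2 - 60*l - 40)/(16*l^4 + 24*l^3 - 71*l^2 - 60*l + 100)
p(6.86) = 17.02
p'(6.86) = 8.70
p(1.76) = -3.53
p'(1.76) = 1.22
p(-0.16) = 0.10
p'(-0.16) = -0.43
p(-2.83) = 50.94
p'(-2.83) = 13.24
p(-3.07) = 49.12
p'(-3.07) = 3.15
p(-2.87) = 50.45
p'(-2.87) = 10.99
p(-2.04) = 438.33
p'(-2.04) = 10375.33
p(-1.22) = -5.28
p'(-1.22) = 19.70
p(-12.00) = 216.63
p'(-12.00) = -29.08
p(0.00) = 0.00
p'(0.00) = -0.80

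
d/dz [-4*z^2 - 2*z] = -8*z - 2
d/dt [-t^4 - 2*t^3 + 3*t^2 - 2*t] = -4*t^3 - 6*t^2 + 6*t - 2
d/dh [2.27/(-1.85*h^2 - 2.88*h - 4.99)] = (8.399*h + 6.5376)/(1.85*h^2 + 2.88*h + 4.99)^2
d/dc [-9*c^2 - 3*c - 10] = -18*c - 3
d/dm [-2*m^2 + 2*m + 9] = 2 - 4*m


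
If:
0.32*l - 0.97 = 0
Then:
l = 3.03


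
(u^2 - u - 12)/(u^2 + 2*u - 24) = (u + 3)/(u + 6)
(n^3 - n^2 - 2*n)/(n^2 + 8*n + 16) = n*(n^2 - n - 2)/(n^2 + 8*n + 16)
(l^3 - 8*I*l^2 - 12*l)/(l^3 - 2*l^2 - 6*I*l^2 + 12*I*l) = (l - 2*I)/(l - 2)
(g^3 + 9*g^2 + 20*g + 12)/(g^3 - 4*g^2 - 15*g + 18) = (g^3 + 9*g^2 + 20*g + 12)/(g^3 - 4*g^2 - 15*g + 18)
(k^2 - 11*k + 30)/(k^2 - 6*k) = (k - 5)/k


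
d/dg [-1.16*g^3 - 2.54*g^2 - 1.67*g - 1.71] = -3.48*g^2 - 5.08*g - 1.67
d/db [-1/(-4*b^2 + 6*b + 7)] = 2*(3 - 4*b)/(-4*b^2 + 6*b + 7)^2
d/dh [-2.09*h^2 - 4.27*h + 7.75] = -4.18*h - 4.27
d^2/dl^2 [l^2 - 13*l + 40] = 2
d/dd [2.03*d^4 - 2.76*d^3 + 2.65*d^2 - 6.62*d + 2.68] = 8.12*d^3 - 8.28*d^2 + 5.3*d - 6.62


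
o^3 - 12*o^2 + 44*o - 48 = (o - 6)*(o - 4)*(o - 2)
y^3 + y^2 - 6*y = y*(y - 2)*(y + 3)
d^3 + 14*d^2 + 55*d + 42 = (d + 1)*(d + 6)*(d + 7)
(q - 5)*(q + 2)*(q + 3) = q^3 - 19*q - 30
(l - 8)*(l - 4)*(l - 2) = l^3 - 14*l^2 + 56*l - 64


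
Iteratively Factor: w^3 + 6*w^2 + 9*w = (w + 3)*(w^2 + 3*w) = (w + 3)^2*(w)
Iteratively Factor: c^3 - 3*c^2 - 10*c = (c - 5)*(c^2 + 2*c) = c*(c - 5)*(c + 2)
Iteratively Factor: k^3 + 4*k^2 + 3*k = (k)*(k^2 + 4*k + 3) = k*(k + 3)*(k + 1)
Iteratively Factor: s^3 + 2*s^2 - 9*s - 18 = (s + 2)*(s^2 - 9) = (s + 2)*(s + 3)*(s - 3)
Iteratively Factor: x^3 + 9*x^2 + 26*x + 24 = (x + 3)*(x^2 + 6*x + 8) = (x + 2)*(x + 3)*(x + 4)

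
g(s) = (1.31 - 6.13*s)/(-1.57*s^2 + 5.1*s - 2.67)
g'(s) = (1.31 - 6.13*s)*(3.14*s - 5.1)/(-1.57*s^2 + 5.1*s - 2.67)^2 - 6.13/(-1.57*s^2 + 5.1*s - 2.67)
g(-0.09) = -0.59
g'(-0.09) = 0.94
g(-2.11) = -0.70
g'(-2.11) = -0.10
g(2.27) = -15.43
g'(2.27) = -45.80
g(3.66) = 4.20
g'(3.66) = -4.11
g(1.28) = -5.08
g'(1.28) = -0.49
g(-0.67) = -0.80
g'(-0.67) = 0.06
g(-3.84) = -0.55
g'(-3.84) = -0.07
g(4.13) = 2.86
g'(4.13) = -1.95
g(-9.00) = -0.32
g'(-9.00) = -0.03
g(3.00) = 11.39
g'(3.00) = -28.71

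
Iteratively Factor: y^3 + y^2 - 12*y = (y)*(y^2 + y - 12) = y*(y + 4)*(y - 3)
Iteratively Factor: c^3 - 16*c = (c)*(c^2 - 16) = c*(c - 4)*(c + 4)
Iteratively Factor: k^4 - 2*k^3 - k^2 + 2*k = (k + 1)*(k^3 - 3*k^2 + 2*k) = k*(k + 1)*(k^2 - 3*k + 2) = k*(k - 2)*(k + 1)*(k - 1)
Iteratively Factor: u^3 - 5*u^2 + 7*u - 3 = (u - 1)*(u^2 - 4*u + 3) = (u - 1)^2*(u - 3)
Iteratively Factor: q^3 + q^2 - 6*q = (q)*(q^2 + q - 6) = q*(q + 3)*(q - 2)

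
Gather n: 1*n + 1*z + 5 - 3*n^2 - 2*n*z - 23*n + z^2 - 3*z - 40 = -3*n^2 + n*(-2*z - 22) + z^2 - 2*z - 35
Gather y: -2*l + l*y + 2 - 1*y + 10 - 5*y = -2*l + y*(l - 6) + 12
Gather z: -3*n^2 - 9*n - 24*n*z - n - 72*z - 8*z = -3*n^2 - 10*n + z*(-24*n - 80)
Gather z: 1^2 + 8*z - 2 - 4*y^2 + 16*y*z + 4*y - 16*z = -4*y^2 + 4*y + z*(16*y - 8) - 1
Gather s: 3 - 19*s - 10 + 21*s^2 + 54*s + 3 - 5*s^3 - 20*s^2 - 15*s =-5*s^3 + s^2 + 20*s - 4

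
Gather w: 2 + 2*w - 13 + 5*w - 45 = 7*w - 56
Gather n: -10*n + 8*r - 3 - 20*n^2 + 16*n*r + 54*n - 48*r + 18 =-20*n^2 + n*(16*r + 44) - 40*r + 15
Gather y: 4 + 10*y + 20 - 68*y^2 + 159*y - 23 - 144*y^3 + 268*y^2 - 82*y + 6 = -144*y^3 + 200*y^2 + 87*y + 7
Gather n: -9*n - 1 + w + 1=-9*n + w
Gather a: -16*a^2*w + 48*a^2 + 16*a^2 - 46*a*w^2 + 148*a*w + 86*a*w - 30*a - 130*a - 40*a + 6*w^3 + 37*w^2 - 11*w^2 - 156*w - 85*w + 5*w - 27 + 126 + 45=a^2*(64 - 16*w) + a*(-46*w^2 + 234*w - 200) + 6*w^3 + 26*w^2 - 236*w + 144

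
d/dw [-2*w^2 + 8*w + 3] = 8 - 4*w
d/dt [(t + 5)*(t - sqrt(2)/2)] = 2*t - sqrt(2)/2 + 5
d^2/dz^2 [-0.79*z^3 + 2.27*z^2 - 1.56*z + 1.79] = 4.54 - 4.74*z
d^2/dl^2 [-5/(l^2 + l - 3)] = 10*(l^2 + l - (2*l + 1)^2 - 3)/(l^2 + l - 3)^3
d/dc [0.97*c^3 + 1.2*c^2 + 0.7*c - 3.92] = 2.91*c^2 + 2.4*c + 0.7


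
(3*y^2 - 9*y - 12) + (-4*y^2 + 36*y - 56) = -y^2 + 27*y - 68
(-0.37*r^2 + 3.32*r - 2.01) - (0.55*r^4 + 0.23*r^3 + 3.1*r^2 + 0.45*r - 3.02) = -0.55*r^4 - 0.23*r^3 - 3.47*r^2 + 2.87*r + 1.01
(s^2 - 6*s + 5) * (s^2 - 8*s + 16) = s^4 - 14*s^3 + 69*s^2 - 136*s + 80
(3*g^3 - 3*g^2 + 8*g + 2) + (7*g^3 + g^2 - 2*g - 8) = 10*g^3 - 2*g^2 + 6*g - 6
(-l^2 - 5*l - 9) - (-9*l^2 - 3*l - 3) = 8*l^2 - 2*l - 6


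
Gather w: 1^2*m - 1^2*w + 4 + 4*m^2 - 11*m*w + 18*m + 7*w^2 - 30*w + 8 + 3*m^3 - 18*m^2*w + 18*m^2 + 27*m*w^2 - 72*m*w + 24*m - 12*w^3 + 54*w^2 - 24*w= 3*m^3 + 22*m^2 + 43*m - 12*w^3 + w^2*(27*m + 61) + w*(-18*m^2 - 83*m - 55) + 12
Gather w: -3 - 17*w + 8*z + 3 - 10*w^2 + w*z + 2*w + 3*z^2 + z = -10*w^2 + w*(z - 15) + 3*z^2 + 9*z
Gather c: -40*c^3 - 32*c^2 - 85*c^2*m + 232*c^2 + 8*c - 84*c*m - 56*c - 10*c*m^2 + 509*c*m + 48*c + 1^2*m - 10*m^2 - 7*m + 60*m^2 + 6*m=-40*c^3 + c^2*(200 - 85*m) + c*(-10*m^2 + 425*m) + 50*m^2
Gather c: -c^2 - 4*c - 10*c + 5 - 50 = -c^2 - 14*c - 45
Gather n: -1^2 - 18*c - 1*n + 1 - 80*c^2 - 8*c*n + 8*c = -80*c^2 - 10*c + n*(-8*c - 1)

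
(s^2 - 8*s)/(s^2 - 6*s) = (s - 8)/(s - 6)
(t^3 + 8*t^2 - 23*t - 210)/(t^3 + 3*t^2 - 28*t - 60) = (t + 7)/(t + 2)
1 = 1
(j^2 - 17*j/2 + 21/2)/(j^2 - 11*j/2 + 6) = (j - 7)/(j - 4)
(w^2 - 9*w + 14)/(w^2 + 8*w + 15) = (w^2 - 9*w + 14)/(w^2 + 8*w + 15)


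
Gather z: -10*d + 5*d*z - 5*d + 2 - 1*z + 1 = -15*d + z*(5*d - 1) + 3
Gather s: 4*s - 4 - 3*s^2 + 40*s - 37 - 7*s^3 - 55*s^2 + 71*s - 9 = -7*s^3 - 58*s^2 + 115*s - 50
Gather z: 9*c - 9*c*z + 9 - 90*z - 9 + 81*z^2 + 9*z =9*c + 81*z^2 + z*(-9*c - 81)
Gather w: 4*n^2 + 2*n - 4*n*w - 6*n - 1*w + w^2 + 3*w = 4*n^2 - 4*n + w^2 + w*(2 - 4*n)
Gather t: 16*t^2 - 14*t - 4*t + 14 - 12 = 16*t^2 - 18*t + 2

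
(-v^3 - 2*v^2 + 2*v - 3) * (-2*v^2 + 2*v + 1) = 2*v^5 + 2*v^4 - 9*v^3 + 8*v^2 - 4*v - 3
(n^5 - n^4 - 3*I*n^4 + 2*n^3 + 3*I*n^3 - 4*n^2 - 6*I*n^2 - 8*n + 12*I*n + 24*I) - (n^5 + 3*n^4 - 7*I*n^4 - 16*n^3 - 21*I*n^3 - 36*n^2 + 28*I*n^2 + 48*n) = -4*n^4 + 4*I*n^4 + 18*n^3 + 24*I*n^3 + 32*n^2 - 34*I*n^2 - 56*n + 12*I*n + 24*I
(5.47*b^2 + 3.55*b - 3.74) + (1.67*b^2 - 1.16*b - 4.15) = 7.14*b^2 + 2.39*b - 7.89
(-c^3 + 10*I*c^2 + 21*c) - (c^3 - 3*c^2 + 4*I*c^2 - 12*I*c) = -2*c^3 + 3*c^2 + 6*I*c^2 + 21*c + 12*I*c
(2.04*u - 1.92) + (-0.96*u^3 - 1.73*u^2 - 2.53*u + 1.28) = -0.96*u^3 - 1.73*u^2 - 0.49*u - 0.64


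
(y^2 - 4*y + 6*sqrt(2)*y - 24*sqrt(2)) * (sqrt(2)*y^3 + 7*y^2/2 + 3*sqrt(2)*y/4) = sqrt(2)*y^5 - 4*sqrt(2)*y^4 + 31*y^4/2 - 62*y^3 + 87*sqrt(2)*y^3/4 - 87*sqrt(2)*y^2 + 9*y^2 - 36*y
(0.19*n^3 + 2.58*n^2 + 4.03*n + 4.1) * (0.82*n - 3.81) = 0.1558*n^4 + 1.3917*n^3 - 6.5252*n^2 - 11.9923*n - 15.621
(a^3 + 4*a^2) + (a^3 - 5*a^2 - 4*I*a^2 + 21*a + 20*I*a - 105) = 2*a^3 - a^2 - 4*I*a^2 + 21*a + 20*I*a - 105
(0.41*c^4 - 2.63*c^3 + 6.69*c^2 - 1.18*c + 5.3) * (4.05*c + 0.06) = 1.6605*c^5 - 10.6269*c^4 + 26.9367*c^3 - 4.3776*c^2 + 21.3942*c + 0.318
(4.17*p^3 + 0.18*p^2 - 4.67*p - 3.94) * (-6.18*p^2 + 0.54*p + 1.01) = -25.7706*p^5 + 1.1394*p^4 + 33.1695*p^3 + 22.0092*p^2 - 6.8443*p - 3.9794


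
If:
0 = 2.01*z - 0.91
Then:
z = 0.45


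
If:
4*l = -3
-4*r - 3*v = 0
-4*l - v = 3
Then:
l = -3/4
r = 0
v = 0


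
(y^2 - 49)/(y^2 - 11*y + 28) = (y + 7)/(y - 4)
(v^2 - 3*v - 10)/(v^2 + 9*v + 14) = (v - 5)/(v + 7)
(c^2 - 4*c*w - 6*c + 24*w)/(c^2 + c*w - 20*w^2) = (c - 6)/(c + 5*w)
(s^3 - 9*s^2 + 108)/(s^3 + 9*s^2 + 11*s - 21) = (s^2 - 12*s + 36)/(s^2 + 6*s - 7)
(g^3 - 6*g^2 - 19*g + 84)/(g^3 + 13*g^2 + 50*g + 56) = (g^2 - 10*g + 21)/(g^2 + 9*g + 14)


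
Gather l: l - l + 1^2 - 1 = 0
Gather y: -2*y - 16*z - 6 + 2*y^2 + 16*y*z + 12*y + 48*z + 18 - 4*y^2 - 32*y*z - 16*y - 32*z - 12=-2*y^2 + y*(-16*z - 6)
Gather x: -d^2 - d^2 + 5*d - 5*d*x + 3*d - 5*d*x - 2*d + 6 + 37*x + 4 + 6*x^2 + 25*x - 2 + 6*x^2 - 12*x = -2*d^2 + 6*d + 12*x^2 + x*(50 - 10*d) + 8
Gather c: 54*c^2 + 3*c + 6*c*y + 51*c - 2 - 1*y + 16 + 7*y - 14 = 54*c^2 + c*(6*y + 54) + 6*y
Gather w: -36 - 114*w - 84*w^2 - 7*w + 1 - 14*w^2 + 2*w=-98*w^2 - 119*w - 35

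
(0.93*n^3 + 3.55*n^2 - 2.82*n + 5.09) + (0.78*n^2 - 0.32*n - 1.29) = 0.93*n^3 + 4.33*n^2 - 3.14*n + 3.8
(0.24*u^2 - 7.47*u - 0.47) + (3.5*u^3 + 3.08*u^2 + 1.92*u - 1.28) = 3.5*u^3 + 3.32*u^2 - 5.55*u - 1.75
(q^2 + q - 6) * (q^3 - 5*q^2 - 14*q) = q^5 - 4*q^4 - 25*q^3 + 16*q^2 + 84*q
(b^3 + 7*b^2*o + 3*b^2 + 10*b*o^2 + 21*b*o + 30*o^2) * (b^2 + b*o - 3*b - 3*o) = b^5 + 8*b^4*o + 17*b^3*o^2 - 9*b^3 + 10*b^2*o^3 - 72*b^2*o - 153*b*o^2 - 90*o^3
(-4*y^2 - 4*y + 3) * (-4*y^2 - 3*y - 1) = 16*y^4 + 28*y^3 + 4*y^2 - 5*y - 3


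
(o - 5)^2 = o^2 - 10*o + 25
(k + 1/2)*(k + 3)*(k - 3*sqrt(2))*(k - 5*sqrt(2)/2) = k^4 - 11*sqrt(2)*k^3/2 + 7*k^3/2 - 77*sqrt(2)*k^2/4 + 33*k^2/2 - 33*sqrt(2)*k/4 + 105*k/2 + 45/2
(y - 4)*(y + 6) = y^2 + 2*y - 24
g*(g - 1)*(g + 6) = g^3 + 5*g^2 - 6*g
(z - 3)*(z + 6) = z^2 + 3*z - 18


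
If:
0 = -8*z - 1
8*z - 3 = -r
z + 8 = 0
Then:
No Solution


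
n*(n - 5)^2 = n^3 - 10*n^2 + 25*n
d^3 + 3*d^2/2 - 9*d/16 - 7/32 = (d - 1/2)*(d + 1/4)*(d + 7/4)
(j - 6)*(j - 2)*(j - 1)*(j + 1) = j^4 - 8*j^3 + 11*j^2 + 8*j - 12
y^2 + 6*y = y*(y + 6)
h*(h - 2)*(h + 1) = h^3 - h^2 - 2*h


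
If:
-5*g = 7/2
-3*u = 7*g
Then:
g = -7/10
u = 49/30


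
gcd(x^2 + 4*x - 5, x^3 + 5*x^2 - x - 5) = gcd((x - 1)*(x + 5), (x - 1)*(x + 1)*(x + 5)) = x^2 + 4*x - 5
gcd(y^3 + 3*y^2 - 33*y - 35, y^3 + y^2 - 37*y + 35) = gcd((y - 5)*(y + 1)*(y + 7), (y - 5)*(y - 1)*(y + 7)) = y^2 + 2*y - 35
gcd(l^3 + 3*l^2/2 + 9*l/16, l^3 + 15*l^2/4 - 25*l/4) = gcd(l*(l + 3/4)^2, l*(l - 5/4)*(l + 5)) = l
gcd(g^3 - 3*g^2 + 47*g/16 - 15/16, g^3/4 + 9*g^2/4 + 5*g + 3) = 1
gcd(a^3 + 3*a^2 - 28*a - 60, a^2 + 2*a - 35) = a - 5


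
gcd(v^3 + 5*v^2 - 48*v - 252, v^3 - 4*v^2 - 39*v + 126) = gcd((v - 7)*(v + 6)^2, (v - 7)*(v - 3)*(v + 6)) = v^2 - v - 42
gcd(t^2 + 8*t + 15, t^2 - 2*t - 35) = t + 5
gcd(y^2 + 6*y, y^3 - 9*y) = y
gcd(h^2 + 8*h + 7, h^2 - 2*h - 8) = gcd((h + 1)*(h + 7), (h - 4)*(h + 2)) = 1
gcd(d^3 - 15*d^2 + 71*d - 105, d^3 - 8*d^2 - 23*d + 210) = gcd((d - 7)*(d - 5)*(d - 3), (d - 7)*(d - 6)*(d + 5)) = d - 7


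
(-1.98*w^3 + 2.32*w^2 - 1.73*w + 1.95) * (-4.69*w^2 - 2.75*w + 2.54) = 9.2862*w^5 - 5.4358*w^4 - 3.2955*w^3 + 1.5048*w^2 - 9.7567*w + 4.953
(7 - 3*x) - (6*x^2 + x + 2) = -6*x^2 - 4*x + 5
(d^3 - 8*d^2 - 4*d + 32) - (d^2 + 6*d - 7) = d^3 - 9*d^2 - 10*d + 39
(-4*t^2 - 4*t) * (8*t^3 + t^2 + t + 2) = -32*t^5 - 36*t^4 - 8*t^3 - 12*t^2 - 8*t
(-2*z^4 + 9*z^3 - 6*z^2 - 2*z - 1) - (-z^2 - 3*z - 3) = -2*z^4 + 9*z^3 - 5*z^2 + z + 2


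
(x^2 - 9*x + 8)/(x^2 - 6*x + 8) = (x^2 - 9*x + 8)/(x^2 - 6*x + 8)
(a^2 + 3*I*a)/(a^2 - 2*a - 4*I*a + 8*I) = a*(a + 3*I)/(a^2 - 2*a - 4*I*a + 8*I)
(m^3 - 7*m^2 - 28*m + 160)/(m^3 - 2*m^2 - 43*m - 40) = (m - 4)/(m + 1)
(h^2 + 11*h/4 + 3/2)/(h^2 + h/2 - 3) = (4*h + 3)/(2*(2*h - 3))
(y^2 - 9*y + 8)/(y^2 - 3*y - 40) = (y - 1)/(y + 5)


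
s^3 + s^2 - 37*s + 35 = (s - 5)*(s - 1)*(s + 7)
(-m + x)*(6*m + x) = -6*m^2 + 5*m*x + x^2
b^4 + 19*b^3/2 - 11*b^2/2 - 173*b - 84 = (b - 4)*(b + 1/2)*(b + 6)*(b + 7)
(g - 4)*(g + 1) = g^2 - 3*g - 4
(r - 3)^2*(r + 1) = r^3 - 5*r^2 + 3*r + 9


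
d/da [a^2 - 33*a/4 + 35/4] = 2*a - 33/4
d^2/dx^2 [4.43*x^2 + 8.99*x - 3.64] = 8.86000000000000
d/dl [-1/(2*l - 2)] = 1/(2*(l - 1)^2)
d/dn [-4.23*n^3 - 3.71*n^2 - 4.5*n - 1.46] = -12.69*n^2 - 7.42*n - 4.5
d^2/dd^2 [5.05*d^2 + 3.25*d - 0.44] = 10.1000000000000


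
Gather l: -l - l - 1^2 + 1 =-2*l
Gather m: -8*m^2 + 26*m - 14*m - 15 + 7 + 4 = -8*m^2 + 12*m - 4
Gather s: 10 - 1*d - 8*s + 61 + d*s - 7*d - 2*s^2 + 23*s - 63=-8*d - 2*s^2 + s*(d + 15) + 8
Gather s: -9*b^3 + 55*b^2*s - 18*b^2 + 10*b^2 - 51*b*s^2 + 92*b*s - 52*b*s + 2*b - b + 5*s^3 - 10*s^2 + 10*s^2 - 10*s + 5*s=-9*b^3 - 8*b^2 - 51*b*s^2 + b + 5*s^3 + s*(55*b^2 + 40*b - 5)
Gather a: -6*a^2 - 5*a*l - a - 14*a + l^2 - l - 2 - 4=-6*a^2 + a*(-5*l - 15) + l^2 - l - 6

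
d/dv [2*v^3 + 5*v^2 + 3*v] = 6*v^2 + 10*v + 3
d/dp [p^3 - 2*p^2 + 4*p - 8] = 3*p^2 - 4*p + 4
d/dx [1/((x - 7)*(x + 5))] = 2*(1 - x)/(x^4 - 4*x^3 - 66*x^2 + 140*x + 1225)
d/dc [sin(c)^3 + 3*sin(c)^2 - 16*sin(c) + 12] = (3*sin(c)^2 + 6*sin(c) - 16)*cos(c)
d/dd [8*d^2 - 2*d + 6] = 16*d - 2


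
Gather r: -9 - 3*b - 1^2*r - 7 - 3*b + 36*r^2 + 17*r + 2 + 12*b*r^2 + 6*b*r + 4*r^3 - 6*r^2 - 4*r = -6*b + 4*r^3 + r^2*(12*b + 30) + r*(6*b + 12) - 14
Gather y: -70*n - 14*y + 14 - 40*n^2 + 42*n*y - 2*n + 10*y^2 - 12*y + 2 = -40*n^2 - 72*n + 10*y^2 + y*(42*n - 26) + 16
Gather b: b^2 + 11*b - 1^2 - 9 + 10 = b^2 + 11*b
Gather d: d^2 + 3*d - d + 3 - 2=d^2 + 2*d + 1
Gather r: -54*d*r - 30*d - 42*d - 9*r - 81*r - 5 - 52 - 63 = -72*d + r*(-54*d - 90) - 120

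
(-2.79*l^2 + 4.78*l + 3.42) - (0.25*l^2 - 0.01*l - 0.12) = -3.04*l^2 + 4.79*l + 3.54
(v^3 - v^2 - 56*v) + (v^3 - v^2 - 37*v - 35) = 2*v^3 - 2*v^2 - 93*v - 35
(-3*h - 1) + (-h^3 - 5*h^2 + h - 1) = -h^3 - 5*h^2 - 2*h - 2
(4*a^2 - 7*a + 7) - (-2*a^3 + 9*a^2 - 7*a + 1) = 2*a^3 - 5*a^2 + 6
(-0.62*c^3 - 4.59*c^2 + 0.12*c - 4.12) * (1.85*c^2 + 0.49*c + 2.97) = -1.147*c^5 - 8.7953*c^4 - 3.8685*c^3 - 21.1955*c^2 - 1.6624*c - 12.2364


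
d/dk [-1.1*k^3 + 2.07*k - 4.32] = 2.07 - 3.3*k^2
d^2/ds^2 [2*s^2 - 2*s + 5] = 4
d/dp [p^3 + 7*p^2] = p*(3*p + 14)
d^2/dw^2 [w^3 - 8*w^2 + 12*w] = 6*w - 16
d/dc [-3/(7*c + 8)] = 21/(7*c + 8)^2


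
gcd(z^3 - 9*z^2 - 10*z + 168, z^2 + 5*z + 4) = z + 4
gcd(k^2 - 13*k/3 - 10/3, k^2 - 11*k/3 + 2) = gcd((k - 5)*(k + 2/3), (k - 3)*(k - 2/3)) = 1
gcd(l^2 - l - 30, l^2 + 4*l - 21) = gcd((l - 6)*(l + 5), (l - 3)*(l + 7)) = 1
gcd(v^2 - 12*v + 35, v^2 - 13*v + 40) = v - 5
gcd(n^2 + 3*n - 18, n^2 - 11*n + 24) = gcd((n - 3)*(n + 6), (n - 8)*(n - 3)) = n - 3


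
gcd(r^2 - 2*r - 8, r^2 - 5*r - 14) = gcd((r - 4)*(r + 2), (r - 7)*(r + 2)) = r + 2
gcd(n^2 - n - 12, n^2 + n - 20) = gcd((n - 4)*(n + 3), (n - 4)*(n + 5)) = n - 4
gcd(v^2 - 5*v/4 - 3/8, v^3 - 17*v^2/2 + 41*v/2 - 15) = v - 3/2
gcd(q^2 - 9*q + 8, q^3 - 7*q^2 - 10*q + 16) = q^2 - 9*q + 8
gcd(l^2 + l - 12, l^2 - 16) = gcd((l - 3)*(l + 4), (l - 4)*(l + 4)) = l + 4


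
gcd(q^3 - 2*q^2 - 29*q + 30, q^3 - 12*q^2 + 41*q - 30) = q^2 - 7*q + 6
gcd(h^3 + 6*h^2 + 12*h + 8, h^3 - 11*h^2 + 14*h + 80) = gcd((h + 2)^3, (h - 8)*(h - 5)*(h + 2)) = h + 2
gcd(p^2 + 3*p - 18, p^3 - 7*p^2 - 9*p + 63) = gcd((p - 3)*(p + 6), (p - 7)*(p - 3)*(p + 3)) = p - 3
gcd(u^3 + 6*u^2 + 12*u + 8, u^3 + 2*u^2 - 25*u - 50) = u + 2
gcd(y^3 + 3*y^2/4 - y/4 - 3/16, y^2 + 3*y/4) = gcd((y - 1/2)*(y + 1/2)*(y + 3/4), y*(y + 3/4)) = y + 3/4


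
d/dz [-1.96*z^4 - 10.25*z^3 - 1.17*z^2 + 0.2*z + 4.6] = -7.84*z^3 - 30.75*z^2 - 2.34*z + 0.2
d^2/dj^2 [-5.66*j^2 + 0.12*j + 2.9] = -11.3200000000000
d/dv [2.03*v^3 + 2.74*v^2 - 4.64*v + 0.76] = 6.09*v^2 + 5.48*v - 4.64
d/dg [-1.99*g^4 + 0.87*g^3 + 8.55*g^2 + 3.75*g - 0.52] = -7.96*g^3 + 2.61*g^2 + 17.1*g + 3.75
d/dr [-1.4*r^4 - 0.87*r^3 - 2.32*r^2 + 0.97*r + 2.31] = -5.6*r^3 - 2.61*r^2 - 4.64*r + 0.97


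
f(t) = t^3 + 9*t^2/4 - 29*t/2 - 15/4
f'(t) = 3*t^2 + 9*t/2 - 29/2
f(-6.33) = -75.45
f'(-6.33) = 77.22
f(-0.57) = 5.06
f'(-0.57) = -16.09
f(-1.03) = 12.48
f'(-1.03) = -15.95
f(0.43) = -9.49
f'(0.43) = -12.01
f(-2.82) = 32.61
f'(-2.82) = -3.33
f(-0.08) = -2.58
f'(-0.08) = -14.84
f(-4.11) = 24.43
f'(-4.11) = 17.68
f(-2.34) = 29.69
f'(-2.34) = -8.60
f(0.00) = -3.75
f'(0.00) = -14.50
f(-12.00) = -1233.75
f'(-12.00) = 363.50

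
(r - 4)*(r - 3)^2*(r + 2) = r^4 - 8*r^3 + 13*r^2 + 30*r - 72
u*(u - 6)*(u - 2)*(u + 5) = u^4 - 3*u^3 - 28*u^2 + 60*u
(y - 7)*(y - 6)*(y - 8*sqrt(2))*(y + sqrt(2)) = y^4 - 13*y^3 - 7*sqrt(2)*y^3 + 26*y^2 + 91*sqrt(2)*y^2 - 294*sqrt(2)*y + 208*y - 672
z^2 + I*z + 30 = (z - 5*I)*(z + 6*I)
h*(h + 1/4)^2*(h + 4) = h^4 + 9*h^3/2 + 33*h^2/16 + h/4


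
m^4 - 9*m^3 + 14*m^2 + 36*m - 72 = (m - 6)*(m - 3)*(m - 2)*(m + 2)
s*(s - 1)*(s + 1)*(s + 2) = s^4 + 2*s^3 - s^2 - 2*s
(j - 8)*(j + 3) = j^2 - 5*j - 24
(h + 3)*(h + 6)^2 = h^3 + 15*h^2 + 72*h + 108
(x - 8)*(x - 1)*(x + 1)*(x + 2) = x^4 - 6*x^3 - 17*x^2 + 6*x + 16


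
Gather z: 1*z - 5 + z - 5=2*z - 10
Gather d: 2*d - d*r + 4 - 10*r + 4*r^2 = d*(2 - r) + 4*r^2 - 10*r + 4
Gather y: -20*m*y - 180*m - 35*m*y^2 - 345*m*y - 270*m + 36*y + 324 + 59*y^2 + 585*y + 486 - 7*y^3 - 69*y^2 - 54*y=-450*m - 7*y^3 + y^2*(-35*m - 10) + y*(567 - 365*m) + 810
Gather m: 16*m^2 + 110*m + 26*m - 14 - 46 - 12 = 16*m^2 + 136*m - 72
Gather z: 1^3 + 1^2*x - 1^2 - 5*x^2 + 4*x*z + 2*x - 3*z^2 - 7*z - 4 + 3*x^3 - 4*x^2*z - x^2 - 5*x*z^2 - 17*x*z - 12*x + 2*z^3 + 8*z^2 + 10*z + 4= 3*x^3 - 6*x^2 - 9*x + 2*z^3 + z^2*(5 - 5*x) + z*(-4*x^2 - 13*x + 3)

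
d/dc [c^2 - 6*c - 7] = 2*c - 6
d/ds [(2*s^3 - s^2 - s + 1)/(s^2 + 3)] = (2*s^4 + 19*s^2 - 8*s - 3)/(s^4 + 6*s^2 + 9)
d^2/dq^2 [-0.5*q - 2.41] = 0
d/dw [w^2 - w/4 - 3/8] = 2*w - 1/4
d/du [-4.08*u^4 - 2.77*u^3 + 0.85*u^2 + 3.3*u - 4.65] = -16.32*u^3 - 8.31*u^2 + 1.7*u + 3.3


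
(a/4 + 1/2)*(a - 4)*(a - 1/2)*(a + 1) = a^4/4 - 3*a^3/8 - 19*a^2/8 - 3*a/4 + 1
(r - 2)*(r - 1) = r^2 - 3*r + 2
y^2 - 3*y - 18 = (y - 6)*(y + 3)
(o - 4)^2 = o^2 - 8*o + 16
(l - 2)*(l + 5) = l^2 + 3*l - 10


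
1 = 1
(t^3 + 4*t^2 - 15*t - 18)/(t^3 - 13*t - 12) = (t^2 + 3*t - 18)/(t^2 - t - 12)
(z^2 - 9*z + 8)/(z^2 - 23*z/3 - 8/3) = 3*(z - 1)/(3*z + 1)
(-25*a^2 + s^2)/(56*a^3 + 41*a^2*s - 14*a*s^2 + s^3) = (-25*a^2 + s^2)/(56*a^3 + 41*a^2*s - 14*a*s^2 + s^3)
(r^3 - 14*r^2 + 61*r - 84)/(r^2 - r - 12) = (r^2 - 10*r + 21)/(r + 3)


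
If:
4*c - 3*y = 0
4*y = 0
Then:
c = 0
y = 0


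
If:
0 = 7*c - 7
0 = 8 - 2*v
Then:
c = 1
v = 4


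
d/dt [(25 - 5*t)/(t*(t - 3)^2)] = 5*(2*t^2 - 15*t + 15)/(t^2*(t^3 - 9*t^2 + 27*t - 27))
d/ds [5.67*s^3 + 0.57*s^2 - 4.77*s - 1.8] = 17.01*s^2 + 1.14*s - 4.77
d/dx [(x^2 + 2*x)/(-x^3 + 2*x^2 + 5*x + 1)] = (x^4 + 4*x^3 + x^2 + 2*x + 2)/(x^6 - 4*x^5 - 6*x^4 + 18*x^3 + 29*x^2 + 10*x + 1)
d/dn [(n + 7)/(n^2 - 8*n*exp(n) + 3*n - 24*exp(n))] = (n^2 - 8*n*exp(n) + 3*n + (n + 7)*(8*n*exp(n) - 2*n + 32*exp(n) - 3) - 24*exp(n))/(n^2 - 8*n*exp(n) + 3*n - 24*exp(n))^2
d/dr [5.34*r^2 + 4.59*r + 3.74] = 10.68*r + 4.59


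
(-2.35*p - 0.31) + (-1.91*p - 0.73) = -4.26*p - 1.04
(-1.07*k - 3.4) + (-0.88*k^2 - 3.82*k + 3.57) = -0.88*k^2 - 4.89*k + 0.17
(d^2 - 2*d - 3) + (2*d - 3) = d^2 - 6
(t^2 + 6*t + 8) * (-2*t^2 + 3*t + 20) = -2*t^4 - 9*t^3 + 22*t^2 + 144*t + 160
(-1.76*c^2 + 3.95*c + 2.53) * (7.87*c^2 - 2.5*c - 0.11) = -13.8512*c^4 + 35.4865*c^3 + 10.2297*c^2 - 6.7595*c - 0.2783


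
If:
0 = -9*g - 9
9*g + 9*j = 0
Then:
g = -1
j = 1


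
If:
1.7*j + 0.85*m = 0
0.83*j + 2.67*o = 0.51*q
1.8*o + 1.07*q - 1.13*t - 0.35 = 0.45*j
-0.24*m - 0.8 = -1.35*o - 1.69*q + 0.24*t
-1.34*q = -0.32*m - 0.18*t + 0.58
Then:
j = -1.83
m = 3.66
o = 0.71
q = 0.75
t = 2.26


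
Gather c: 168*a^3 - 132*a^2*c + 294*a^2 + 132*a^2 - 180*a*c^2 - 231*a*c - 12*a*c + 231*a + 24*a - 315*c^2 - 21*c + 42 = 168*a^3 + 426*a^2 + 255*a + c^2*(-180*a - 315) + c*(-132*a^2 - 243*a - 21) + 42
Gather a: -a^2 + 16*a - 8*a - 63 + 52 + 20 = -a^2 + 8*a + 9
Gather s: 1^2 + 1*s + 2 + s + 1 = 2*s + 4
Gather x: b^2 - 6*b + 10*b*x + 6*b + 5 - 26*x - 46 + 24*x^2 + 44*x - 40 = b^2 + 24*x^2 + x*(10*b + 18) - 81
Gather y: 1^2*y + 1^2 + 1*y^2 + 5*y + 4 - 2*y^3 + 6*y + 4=-2*y^3 + y^2 + 12*y + 9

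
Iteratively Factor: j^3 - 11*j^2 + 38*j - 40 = (j - 4)*(j^2 - 7*j + 10) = (j - 4)*(j - 2)*(j - 5)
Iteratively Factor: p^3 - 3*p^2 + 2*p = (p)*(p^2 - 3*p + 2) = p*(p - 1)*(p - 2)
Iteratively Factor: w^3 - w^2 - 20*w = (w)*(w^2 - w - 20) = w*(w - 5)*(w + 4)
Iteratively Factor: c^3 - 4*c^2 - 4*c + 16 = (c + 2)*(c^2 - 6*c + 8) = (c - 4)*(c + 2)*(c - 2)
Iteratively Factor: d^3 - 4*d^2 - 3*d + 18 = (d - 3)*(d^2 - d - 6) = (d - 3)^2*(d + 2)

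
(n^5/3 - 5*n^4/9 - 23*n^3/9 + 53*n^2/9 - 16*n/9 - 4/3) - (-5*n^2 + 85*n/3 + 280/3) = n^5/3 - 5*n^4/9 - 23*n^3/9 + 98*n^2/9 - 271*n/9 - 284/3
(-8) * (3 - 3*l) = 24*l - 24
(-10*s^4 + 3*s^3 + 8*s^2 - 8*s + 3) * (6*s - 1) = -60*s^5 + 28*s^4 + 45*s^3 - 56*s^2 + 26*s - 3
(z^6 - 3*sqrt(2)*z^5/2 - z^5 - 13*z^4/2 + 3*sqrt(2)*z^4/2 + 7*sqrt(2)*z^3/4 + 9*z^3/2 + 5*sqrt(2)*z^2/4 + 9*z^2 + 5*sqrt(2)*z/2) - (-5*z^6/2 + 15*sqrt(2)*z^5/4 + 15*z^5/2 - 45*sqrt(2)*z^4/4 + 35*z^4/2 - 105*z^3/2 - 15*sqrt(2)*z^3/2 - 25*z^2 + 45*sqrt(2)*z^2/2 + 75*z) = 7*z^6/2 - 17*z^5/2 - 21*sqrt(2)*z^5/4 - 24*z^4 + 51*sqrt(2)*z^4/4 + 37*sqrt(2)*z^3/4 + 57*z^3 - 85*sqrt(2)*z^2/4 + 34*z^2 - 75*z + 5*sqrt(2)*z/2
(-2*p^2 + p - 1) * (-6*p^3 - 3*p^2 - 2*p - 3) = 12*p^5 + 7*p^3 + 7*p^2 - p + 3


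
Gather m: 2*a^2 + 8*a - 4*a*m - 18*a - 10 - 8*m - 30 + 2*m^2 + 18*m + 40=2*a^2 - 10*a + 2*m^2 + m*(10 - 4*a)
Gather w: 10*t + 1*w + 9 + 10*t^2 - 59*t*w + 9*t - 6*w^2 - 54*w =10*t^2 + 19*t - 6*w^2 + w*(-59*t - 53) + 9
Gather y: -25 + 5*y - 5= 5*y - 30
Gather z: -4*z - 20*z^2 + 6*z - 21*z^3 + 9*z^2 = -21*z^3 - 11*z^2 + 2*z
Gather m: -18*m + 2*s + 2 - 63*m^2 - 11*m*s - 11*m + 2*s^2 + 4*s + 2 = -63*m^2 + m*(-11*s - 29) + 2*s^2 + 6*s + 4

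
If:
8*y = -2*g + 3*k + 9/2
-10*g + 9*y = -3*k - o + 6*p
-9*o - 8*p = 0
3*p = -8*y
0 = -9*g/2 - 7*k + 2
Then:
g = 58017/76717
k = -30755/153434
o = 54240/76717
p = -61020/76717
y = 45765/153434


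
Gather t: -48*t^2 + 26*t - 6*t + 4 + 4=-48*t^2 + 20*t + 8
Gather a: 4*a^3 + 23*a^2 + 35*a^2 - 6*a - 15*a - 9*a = 4*a^3 + 58*a^2 - 30*a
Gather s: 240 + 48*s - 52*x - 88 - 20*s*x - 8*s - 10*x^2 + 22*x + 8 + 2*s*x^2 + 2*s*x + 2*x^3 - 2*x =s*(2*x^2 - 18*x + 40) + 2*x^3 - 10*x^2 - 32*x + 160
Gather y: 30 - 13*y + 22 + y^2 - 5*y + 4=y^2 - 18*y + 56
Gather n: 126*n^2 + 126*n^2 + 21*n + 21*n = 252*n^2 + 42*n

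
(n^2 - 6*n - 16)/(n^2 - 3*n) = (n^2 - 6*n - 16)/(n*(n - 3))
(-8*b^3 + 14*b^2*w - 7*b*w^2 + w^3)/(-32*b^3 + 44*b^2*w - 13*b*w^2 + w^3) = (-2*b + w)/(-8*b + w)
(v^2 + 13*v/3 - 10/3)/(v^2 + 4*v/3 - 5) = (3*v^2 + 13*v - 10)/(3*v^2 + 4*v - 15)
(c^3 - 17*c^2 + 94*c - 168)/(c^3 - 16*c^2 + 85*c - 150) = (c^2 - 11*c + 28)/(c^2 - 10*c + 25)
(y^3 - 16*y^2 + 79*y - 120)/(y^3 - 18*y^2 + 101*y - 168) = (y - 5)/(y - 7)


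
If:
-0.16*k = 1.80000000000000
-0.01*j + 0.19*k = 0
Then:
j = -213.75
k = -11.25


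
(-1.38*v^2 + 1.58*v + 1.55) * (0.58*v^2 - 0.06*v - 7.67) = -0.8004*v^4 + 0.9992*v^3 + 11.3888*v^2 - 12.2116*v - 11.8885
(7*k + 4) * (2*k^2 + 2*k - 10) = 14*k^3 + 22*k^2 - 62*k - 40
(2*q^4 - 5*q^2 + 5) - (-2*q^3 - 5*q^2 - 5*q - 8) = 2*q^4 + 2*q^3 + 5*q + 13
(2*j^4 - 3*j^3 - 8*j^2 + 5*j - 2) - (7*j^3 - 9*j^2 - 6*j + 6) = 2*j^4 - 10*j^3 + j^2 + 11*j - 8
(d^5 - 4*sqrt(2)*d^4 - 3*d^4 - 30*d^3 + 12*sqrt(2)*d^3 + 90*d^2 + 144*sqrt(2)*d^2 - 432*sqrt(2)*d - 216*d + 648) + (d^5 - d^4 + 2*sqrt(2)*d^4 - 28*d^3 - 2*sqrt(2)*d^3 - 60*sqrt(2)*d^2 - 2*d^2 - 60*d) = 2*d^5 - 4*d^4 - 2*sqrt(2)*d^4 - 58*d^3 + 10*sqrt(2)*d^3 + 88*d^2 + 84*sqrt(2)*d^2 - 432*sqrt(2)*d - 276*d + 648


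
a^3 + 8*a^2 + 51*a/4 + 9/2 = (a + 1/2)*(a + 3/2)*(a + 6)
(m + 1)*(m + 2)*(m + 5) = m^3 + 8*m^2 + 17*m + 10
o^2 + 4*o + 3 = (o + 1)*(o + 3)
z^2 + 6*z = z*(z + 6)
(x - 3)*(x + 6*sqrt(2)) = x^2 - 3*x + 6*sqrt(2)*x - 18*sqrt(2)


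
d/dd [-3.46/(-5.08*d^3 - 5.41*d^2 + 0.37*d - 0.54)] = (-52.7304*d^2 - 37.4372*d + 1.2802)/(5.08*d^3 + 5.41*d^2 - 0.37*d + 0.54)^2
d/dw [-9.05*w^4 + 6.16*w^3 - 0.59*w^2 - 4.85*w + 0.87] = -36.2*w^3 + 18.48*w^2 - 1.18*w - 4.85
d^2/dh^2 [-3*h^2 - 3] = -6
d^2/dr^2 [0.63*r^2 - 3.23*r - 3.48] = 1.26000000000000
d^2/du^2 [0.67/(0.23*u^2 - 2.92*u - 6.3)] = (0.070886*u^2 - 0.899944*u - 0.67*(0.46*u - 2.92)*(0.92*u - 5.84) - 1.94166)/(-0.23*u^2 + 2.92*u + 6.3)^3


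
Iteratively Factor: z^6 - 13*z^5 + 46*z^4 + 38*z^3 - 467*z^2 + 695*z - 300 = (z - 1)*(z^5 - 12*z^4 + 34*z^3 + 72*z^2 - 395*z + 300) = (z - 5)*(z - 1)*(z^4 - 7*z^3 - z^2 + 67*z - 60) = (z - 5)*(z - 4)*(z - 1)*(z^3 - 3*z^2 - 13*z + 15) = (z - 5)*(z - 4)*(z - 1)^2*(z^2 - 2*z - 15) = (z - 5)^2*(z - 4)*(z - 1)^2*(z + 3)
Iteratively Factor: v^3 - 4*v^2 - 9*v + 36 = (v - 3)*(v^2 - v - 12) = (v - 3)*(v + 3)*(v - 4)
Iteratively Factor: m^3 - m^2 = (m)*(m^2 - m) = m*(m - 1)*(m)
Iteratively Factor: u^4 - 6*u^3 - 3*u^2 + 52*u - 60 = (u - 2)*(u^3 - 4*u^2 - 11*u + 30) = (u - 2)*(u + 3)*(u^2 - 7*u + 10) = (u - 2)^2*(u + 3)*(u - 5)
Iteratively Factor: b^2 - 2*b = (b - 2)*(b)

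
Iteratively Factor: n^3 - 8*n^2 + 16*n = (n - 4)*(n^2 - 4*n) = (n - 4)^2*(n)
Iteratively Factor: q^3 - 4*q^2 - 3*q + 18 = (q + 2)*(q^2 - 6*q + 9) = (q - 3)*(q + 2)*(q - 3)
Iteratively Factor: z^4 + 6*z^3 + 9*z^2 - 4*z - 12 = (z - 1)*(z^3 + 7*z^2 + 16*z + 12) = (z - 1)*(z + 2)*(z^2 + 5*z + 6) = (z - 1)*(z + 2)^2*(z + 3)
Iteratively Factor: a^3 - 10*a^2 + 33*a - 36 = (a - 3)*(a^2 - 7*a + 12) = (a - 4)*(a - 3)*(a - 3)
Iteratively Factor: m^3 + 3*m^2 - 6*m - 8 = (m + 4)*(m^2 - m - 2) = (m + 1)*(m + 4)*(m - 2)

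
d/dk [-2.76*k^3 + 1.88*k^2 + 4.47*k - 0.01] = -8.28*k^2 + 3.76*k + 4.47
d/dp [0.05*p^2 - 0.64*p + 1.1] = 0.1*p - 0.64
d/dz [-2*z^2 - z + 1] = -4*z - 1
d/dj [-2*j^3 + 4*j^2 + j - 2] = -6*j^2 + 8*j + 1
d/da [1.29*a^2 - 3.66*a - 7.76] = 2.58*a - 3.66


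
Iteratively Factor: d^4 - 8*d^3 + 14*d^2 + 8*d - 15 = (d - 1)*(d^3 - 7*d^2 + 7*d + 15) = (d - 5)*(d - 1)*(d^2 - 2*d - 3) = (d - 5)*(d - 3)*(d - 1)*(d + 1)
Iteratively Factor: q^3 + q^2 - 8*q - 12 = (q - 3)*(q^2 + 4*q + 4) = (q - 3)*(q + 2)*(q + 2)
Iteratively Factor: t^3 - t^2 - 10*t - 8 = (t + 1)*(t^2 - 2*t - 8) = (t + 1)*(t + 2)*(t - 4)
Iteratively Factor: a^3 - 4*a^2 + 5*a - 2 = (a - 1)*(a^2 - 3*a + 2) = (a - 2)*(a - 1)*(a - 1)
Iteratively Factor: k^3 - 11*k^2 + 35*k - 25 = (k - 5)*(k^2 - 6*k + 5) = (k - 5)*(k - 1)*(k - 5)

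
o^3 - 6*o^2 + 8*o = o*(o - 4)*(o - 2)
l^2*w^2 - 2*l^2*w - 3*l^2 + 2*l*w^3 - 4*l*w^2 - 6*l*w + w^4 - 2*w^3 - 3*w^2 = (l + w)^2*(w - 3)*(w + 1)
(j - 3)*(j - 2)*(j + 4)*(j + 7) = j^4 + 6*j^3 - 21*j^2 - 74*j + 168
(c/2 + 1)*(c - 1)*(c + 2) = c^3/2 + 3*c^2/2 - 2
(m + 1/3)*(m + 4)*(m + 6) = m^3 + 31*m^2/3 + 82*m/3 + 8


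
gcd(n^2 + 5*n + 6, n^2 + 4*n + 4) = n + 2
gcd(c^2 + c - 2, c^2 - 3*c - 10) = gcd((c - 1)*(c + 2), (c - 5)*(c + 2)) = c + 2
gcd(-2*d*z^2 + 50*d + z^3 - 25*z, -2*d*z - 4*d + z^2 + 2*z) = -2*d + z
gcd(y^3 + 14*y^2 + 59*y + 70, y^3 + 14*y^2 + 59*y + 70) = y^3 + 14*y^2 + 59*y + 70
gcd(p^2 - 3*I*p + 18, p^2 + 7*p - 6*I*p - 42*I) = p - 6*I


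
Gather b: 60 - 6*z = 60 - 6*z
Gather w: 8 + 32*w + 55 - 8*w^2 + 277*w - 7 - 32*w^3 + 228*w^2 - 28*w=-32*w^3 + 220*w^2 + 281*w + 56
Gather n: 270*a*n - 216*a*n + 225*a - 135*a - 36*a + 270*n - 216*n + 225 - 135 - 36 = 54*a + n*(54*a + 54) + 54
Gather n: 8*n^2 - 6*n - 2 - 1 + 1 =8*n^2 - 6*n - 2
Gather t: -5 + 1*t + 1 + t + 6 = 2*t + 2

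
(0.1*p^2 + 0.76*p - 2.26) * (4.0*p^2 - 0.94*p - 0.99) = 0.4*p^4 + 2.946*p^3 - 9.8534*p^2 + 1.372*p + 2.2374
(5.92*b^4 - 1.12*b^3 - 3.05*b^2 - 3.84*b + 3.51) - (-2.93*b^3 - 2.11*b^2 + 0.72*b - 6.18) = 5.92*b^4 + 1.81*b^3 - 0.94*b^2 - 4.56*b + 9.69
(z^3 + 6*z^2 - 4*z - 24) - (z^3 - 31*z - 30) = 6*z^2 + 27*z + 6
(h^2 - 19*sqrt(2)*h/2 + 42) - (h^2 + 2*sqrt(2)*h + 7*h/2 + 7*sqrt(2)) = -23*sqrt(2)*h/2 - 7*h/2 - 7*sqrt(2) + 42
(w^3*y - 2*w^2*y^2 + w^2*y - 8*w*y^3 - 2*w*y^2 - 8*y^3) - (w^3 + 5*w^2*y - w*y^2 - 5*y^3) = w^3*y - w^3 - 2*w^2*y^2 - 4*w^2*y - 8*w*y^3 - w*y^2 - 3*y^3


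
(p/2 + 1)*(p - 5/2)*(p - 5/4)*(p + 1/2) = p^4/2 - 5*p^3/8 - 21*p^2/8 + 65*p/32 + 25/16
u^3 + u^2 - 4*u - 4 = (u - 2)*(u + 1)*(u + 2)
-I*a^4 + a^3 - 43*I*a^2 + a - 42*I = (a - 6*I)*(a - I)*(a + 7*I)*(-I*a + 1)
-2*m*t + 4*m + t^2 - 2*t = (-2*m + t)*(t - 2)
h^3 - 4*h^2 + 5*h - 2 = (h - 2)*(h - 1)^2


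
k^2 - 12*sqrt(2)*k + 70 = (k - 7*sqrt(2))*(k - 5*sqrt(2))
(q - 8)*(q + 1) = q^2 - 7*q - 8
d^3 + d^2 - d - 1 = (d - 1)*(d + 1)^2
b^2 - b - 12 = (b - 4)*(b + 3)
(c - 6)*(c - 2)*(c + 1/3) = c^3 - 23*c^2/3 + 28*c/3 + 4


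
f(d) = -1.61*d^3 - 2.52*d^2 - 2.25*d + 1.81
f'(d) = -4.83*d^2 - 5.04*d - 2.25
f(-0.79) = 2.81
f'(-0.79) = -1.28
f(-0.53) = 2.53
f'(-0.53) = -0.94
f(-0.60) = 2.60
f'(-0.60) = -0.96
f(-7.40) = 532.88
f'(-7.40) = -229.44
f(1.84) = -20.89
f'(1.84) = -27.88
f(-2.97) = 28.44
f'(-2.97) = -29.89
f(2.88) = -64.03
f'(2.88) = -56.83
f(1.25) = -8.08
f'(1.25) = -16.10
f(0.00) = 1.81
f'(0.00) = -2.25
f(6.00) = -450.17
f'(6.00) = -206.37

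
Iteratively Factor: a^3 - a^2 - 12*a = (a - 4)*(a^2 + 3*a) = a*(a - 4)*(a + 3)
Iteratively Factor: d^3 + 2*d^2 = (d)*(d^2 + 2*d) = d*(d + 2)*(d)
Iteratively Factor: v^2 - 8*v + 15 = (v - 5)*(v - 3)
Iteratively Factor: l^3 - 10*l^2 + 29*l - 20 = (l - 4)*(l^2 - 6*l + 5) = (l - 5)*(l - 4)*(l - 1)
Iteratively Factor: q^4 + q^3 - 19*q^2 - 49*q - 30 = (q - 5)*(q^3 + 6*q^2 + 11*q + 6) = (q - 5)*(q + 3)*(q^2 + 3*q + 2) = (q - 5)*(q + 1)*(q + 3)*(q + 2)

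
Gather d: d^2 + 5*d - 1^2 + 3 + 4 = d^2 + 5*d + 6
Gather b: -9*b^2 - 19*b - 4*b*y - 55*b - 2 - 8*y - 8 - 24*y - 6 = -9*b^2 + b*(-4*y - 74) - 32*y - 16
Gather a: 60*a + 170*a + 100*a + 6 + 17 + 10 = 330*a + 33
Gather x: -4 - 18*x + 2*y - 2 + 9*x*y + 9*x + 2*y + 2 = x*(9*y - 9) + 4*y - 4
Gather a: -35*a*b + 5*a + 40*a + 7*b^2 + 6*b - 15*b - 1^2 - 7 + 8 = a*(45 - 35*b) + 7*b^2 - 9*b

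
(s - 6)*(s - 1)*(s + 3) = s^3 - 4*s^2 - 15*s + 18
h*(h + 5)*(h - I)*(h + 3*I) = h^4 + 5*h^3 + 2*I*h^3 + 3*h^2 + 10*I*h^2 + 15*h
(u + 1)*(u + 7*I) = u^2 + u + 7*I*u + 7*I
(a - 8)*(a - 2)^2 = a^3 - 12*a^2 + 36*a - 32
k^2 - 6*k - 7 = (k - 7)*(k + 1)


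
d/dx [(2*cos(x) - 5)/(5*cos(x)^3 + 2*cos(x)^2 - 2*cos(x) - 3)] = 16*(-20*sin(x)^2*cos(x) + 71*sin(x)^2 - 55)*sin(x)/(-8*sin(x)^2 + 7*cos(x) + 5*cos(3*x) - 4)^2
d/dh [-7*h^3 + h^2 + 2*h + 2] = -21*h^2 + 2*h + 2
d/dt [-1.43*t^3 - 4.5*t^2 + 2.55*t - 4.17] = -4.29*t^2 - 9.0*t + 2.55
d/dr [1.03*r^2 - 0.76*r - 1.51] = 2.06*r - 0.76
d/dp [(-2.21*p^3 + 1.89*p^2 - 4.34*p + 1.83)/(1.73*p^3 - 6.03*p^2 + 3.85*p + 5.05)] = (10.0566*p^4 - 2.00060000000001*p^3 - 61.8729*p^2 + 41.1588*p - 28.9625)/(2.9929*p^6 - 20.8638*p^5 + 49.6819*p^4 - 28.958*p^3 - 46.0805*p^2 + 38.885*p + 25.5025)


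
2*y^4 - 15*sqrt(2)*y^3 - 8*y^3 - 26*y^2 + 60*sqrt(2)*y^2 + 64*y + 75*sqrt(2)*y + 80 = (y - 5)*(y - 8*sqrt(2))*(sqrt(2)*y + 1)*(sqrt(2)*y + sqrt(2))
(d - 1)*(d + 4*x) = d^2 + 4*d*x - d - 4*x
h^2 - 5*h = h*(h - 5)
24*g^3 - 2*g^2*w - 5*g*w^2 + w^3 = (-4*g + w)*(-3*g + w)*(2*g + w)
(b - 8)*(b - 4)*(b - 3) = b^3 - 15*b^2 + 68*b - 96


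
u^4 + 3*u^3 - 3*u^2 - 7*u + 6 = (u - 1)^2*(u + 2)*(u + 3)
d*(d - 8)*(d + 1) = d^3 - 7*d^2 - 8*d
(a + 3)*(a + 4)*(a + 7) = a^3 + 14*a^2 + 61*a + 84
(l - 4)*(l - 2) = l^2 - 6*l + 8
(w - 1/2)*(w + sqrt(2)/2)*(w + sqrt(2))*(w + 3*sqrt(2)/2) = w^4 - w^3/2 + 3*sqrt(2)*w^3 - 3*sqrt(2)*w^2/2 + 11*w^2/2 - 11*w/4 + 3*sqrt(2)*w/2 - 3*sqrt(2)/4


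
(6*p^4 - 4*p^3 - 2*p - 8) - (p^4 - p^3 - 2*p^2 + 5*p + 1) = 5*p^4 - 3*p^3 + 2*p^2 - 7*p - 9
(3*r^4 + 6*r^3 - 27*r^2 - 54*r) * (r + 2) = 3*r^5 + 12*r^4 - 15*r^3 - 108*r^2 - 108*r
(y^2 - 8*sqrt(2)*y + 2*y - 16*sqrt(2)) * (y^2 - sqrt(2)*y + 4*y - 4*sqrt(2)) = y^4 - 9*sqrt(2)*y^3 + 6*y^3 - 54*sqrt(2)*y^2 + 24*y^2 - 72*sqrt(2)*y + 96*y + 128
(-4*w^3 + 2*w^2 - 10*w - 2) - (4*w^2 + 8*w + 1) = -4*w^3 - 2*w^2 - 18*w - 3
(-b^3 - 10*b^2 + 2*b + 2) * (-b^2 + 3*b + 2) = b^5 + 7*b^4 - 34*b^3 - 16*b^2 + 10*b + 4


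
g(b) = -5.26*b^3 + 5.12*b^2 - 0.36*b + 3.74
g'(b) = -15.78*b^2 + 10.24*b - 0.36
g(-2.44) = 111.51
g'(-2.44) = -119.29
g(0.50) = 4.18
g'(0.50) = 0.82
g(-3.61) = 319.23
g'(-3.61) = -242.97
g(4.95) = -510.56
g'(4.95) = -336.32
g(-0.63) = 7.31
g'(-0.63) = -13.07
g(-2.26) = 91.42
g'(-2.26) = -104.10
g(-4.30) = 518.16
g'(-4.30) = -336.16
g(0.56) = 4.22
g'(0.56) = 0.43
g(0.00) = 3.74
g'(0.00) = -0.36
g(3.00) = -93.28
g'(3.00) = -111.66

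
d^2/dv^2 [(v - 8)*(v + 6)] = 2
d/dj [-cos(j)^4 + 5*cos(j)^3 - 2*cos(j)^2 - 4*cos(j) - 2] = (4*cos(j)^3 - 15*cos(j)^2 + 4*cos(j) + 4)*sin(j)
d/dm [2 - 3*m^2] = -6*m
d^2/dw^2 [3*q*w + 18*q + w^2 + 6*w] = 2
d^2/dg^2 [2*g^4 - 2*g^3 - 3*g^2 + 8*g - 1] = 24*g^2 - 12*g - 6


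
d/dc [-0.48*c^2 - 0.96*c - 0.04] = -0.96*c - 0.96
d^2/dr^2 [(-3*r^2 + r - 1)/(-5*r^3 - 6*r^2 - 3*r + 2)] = 6*(25*r^6 - 25*r^5 - 25*r^4 + 125*r^3 + 67*r^2 + 16*r + 9)/(125*r^9 + 450*r^8 + 765*r^7 + 606*r^6 + 99*r^5 - 234*r^4 - 129*r^3 + 18*r^2 + 36*r - 8)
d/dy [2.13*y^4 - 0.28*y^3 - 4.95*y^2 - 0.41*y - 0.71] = 8.52*y^3 - 0.84*y^2 - 9.9*y - 0.41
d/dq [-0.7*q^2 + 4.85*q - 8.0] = 4.85 - 1.4*q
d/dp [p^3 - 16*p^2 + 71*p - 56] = 3*p^2 - 32*p + 71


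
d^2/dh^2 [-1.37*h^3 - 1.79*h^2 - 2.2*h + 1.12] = -8.22*h - 3.58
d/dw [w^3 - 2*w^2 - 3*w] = 3*w^2 - 4*w - 3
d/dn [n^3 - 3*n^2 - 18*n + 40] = 3*n^2 - 6*n - 18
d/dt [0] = 0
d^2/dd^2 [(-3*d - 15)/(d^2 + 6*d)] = 6*(d*(d + 6)*(3*d + 11) - 4*(d + 3)^2*(d + 5))/(d^3*(d + 6)^3)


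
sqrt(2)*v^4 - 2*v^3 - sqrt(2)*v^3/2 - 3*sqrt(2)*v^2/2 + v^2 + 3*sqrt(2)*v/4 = v*(v - 1/2)*(v - 3*sqrt(2)/2)*(sqrt(2)*v + 1)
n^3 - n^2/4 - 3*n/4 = n*(n - 1)*(n + 3/4)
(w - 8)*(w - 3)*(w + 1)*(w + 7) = w^4 - 3*w^3 - 57*w^2 + 115*w + 168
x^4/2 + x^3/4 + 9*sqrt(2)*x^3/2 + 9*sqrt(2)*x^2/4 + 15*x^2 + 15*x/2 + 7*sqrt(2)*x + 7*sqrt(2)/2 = (x/2 + sqrt(2)/2)*(x + 1/2)*(x + sqrt(2))*(x + 7*sqrt(2))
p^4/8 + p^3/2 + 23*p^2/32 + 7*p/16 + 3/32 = (p/4 + 1/4)*(p/2 + 1/4)*(p + 1)*(p + 3/2)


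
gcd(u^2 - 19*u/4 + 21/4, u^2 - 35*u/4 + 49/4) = u - 7/4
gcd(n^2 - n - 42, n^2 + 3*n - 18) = n + 6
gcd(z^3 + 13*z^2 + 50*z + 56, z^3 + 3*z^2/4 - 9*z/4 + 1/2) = z + 2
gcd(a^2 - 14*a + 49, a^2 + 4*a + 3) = 1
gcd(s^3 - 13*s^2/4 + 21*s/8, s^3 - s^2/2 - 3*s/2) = s^2 - 3*s/2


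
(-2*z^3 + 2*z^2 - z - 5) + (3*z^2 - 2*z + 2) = -2*z^3 + 5*z^2 - 3*z - 3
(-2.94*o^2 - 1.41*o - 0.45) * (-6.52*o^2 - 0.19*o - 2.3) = 19.1688*o^4 + 9.7518*o^3 + 9.9639*o^2 + 3.3285*o + 1.035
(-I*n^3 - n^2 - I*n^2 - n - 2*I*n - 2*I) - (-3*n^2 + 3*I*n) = -I*n^3 + 2*n^2 - I*n^2 - n - 5*I*n - 2*I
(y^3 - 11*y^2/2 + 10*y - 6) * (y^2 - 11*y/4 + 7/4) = y^5 - 33*y^4/4 + 215*y^3/8 - 345*y^2/8 + 34*y - 21/2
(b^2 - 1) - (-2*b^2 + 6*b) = 3*b^2 - 6*b - 1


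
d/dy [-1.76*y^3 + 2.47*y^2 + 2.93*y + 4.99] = -5.28*y^2 + 4.94*y + 2.93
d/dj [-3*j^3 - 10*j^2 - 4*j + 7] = -9*j^2 - 20*j - 4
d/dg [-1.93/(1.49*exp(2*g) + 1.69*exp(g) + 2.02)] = (5.7514*exp(g) + 3.2617)*exp(g)/(1.49*exp(2*g) + 1.69*exp(g) + 2.02)^2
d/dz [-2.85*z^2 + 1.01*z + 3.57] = 1.01 - 5.7*z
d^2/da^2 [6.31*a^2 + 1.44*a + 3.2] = 12.6200000000000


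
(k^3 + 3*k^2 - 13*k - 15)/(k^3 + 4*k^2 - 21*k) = (k^2 + 6*k + 5)/(k*(k + 7))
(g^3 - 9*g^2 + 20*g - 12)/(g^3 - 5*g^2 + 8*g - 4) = (g - 6)/(g - 2)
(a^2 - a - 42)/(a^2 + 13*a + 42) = (a - 7)/(a + 7)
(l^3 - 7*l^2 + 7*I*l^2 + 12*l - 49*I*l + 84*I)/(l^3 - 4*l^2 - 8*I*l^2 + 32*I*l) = (l^2 + l*(-3 + 7*I) - 21*I)/(l*(l - 8*I))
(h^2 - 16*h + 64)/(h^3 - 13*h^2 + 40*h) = (h - 8)/(h*(h - 5))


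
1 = 1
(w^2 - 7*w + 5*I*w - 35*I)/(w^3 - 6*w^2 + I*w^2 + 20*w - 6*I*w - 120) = (w - 7)/(w^2 + w*(-6 - 4*I) + 24*I)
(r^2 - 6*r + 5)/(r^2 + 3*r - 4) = (r - 5)/(r + 4)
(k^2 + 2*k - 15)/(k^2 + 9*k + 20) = (k - 3)/(k + 4)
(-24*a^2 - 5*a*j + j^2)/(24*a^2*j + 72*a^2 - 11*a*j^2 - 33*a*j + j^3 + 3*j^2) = (-3*a - j)/(3*a*j + 9*a - j^2 - 3*j)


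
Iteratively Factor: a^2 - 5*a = (a)*(a - 5)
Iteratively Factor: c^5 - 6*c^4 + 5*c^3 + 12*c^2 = (c - 4)*(c^4 - 2*c^3 - 3*c^2) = (c - 4)*(c + 1)*(c^3 - 3*c^2) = c*(c - 4)*(c + 1)*(c^2 - 3*c) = c*(c - 4)*(c - 3)*(c + 1)*(c)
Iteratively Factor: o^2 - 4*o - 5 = (o + 1)*(o - 5)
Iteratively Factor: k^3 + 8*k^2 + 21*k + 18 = (k + 3)*(k^2 + 5*k + 6) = (k + 3)^2*(k + 2)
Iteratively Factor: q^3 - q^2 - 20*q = (q + 4)*(q^2 - 5*q) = (q - 5)*(q + 4)*(q)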